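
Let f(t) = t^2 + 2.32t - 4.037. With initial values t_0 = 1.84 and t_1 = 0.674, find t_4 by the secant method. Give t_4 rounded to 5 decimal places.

1.15992

Secant update: t_(k+1) = t_k − f(t_k)·(t_k − t_(k-1))/(f(t_k) − f(t_(k-1))).
f(t_0) = 3.617400, f(t_1) = -2.019044
t_2 = 0.674000 - (-2.019044)·(0.674000 - 1.840000)/(-2.019044 - (3.617400)) = 1.091676; f(t_2) = -0.312557
t_3 = 1.091676 - (-0.312557)·(1.091676 - 0.674000)/(-0.312557 - (-2.019044)) = 1.168176; f(t_3) = 0.037805
t_4 = 1.168176 - (0.037805)·(1.168176 - 1.091676)/(0.037805 - (-0.312557)) = 1.159922; f(t_4) = -0.000563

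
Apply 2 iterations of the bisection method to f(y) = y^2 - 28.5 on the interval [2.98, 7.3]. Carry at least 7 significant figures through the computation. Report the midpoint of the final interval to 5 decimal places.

5.68000

f(2.980000) = -19.619600, f(7.300000) = 24.790000 (opposite signs)
step 1: m = 5.140000, f(m) = -2.080400 < 0 → root in [5.140000, 7.300000]
step 2: m = 6.220000, f(m) = 10.188400 > 0 → root in [5.140000, 6.220000]
Midpoint of [5.140000, 6.220000] = 5.680000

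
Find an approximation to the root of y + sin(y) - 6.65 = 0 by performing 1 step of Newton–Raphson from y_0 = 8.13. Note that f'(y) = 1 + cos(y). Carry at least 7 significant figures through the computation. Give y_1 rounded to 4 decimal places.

4.7730

y_0 = 8.130000: f = 2.442148, f' = 0.727473 → y_1 = 8.130000 - (2.442148)/(0.727473) = 4.772971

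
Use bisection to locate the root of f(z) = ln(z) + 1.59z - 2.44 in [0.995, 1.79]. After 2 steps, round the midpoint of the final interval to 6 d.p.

f(0.995000) = -0.862963, f(1.790000) = 0.988316 (opposite signs)
step 1: m = 1.392500, f(m) = 0.105176 > 0 → root in [0.995000, 1.392500]
step 2: m = 1.193750, f(m) = -0.364838 < 0 → root in [1.193750, 1.392500]
Midpoint of [1.193750, 1.392500] = 1.293125

1.293125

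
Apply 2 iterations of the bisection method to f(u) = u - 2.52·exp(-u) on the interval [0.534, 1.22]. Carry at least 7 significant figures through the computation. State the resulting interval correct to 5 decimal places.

[0.87700, 1.04850]

f(0.534000) = -0.943363, f(1.220000) = 0.476020 (opposite signs)
step 1: m = 0.877000, f(m) = -0.171393 < 0 → root in [0.877000, 1.220000]
step 2: m = 1.048500, f(m) = 0.165333 > 0 → root in [0.877000, 1.048500]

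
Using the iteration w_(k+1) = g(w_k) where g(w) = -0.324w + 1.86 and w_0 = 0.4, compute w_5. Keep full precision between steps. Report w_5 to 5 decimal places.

w_1 = g(0.400000) = 1.730400
w_2 = g(1.730400) = 1.299350
w_3 = g(1.299350) = 1.439010
w_4 = g(1.439010) = 1.393761
w_5 = g(1.393761) = 1.408422

1.40842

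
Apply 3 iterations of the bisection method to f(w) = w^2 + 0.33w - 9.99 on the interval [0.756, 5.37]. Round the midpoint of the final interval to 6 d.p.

f(0.756000) = -9.168984, f(5.370000) = 20.619000 (opposite signs)
step 1: m = 3.063000, f(m) = 0.402759 > 0 → root in [0.756000, 3.063000]
step 2: m = 1.909500, f(m) = -5.713675 < 0 → root in [1.909500, 3.063000]
step 3: m = 2.486250, f(m) = -2.988098 < 0 → root in [2.486250, 3.063000]
Midpoint of [2.486250, 3.063000] = 2.774625

2.774625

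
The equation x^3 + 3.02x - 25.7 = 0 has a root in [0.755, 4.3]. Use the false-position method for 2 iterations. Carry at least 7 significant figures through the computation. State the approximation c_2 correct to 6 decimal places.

f(0.755000) = -22.989531, f(4.300000) = 66.793000
step 1: c = 1.662725, f(c) = -16.081705 < 0 → new bracket [1.662725, 4.300000]
step 2: c = 2.174484, f(c) = -8.851263 < 0 → new bracket [2.174484, 4.300000]

2.174484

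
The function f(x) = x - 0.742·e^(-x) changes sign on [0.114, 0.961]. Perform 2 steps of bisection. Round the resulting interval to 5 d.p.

f(0.114000) = -0.548055, f(0.961000) = 0.677177 (opposite signs)
step 1: m = 0.537500, f(m) = 0.104018 > 0 → root in [0.114000, 0.537500]
step 2: m = 0.325750, f(m) = -0.209963 < 0 → root in [0.325750, 0.537500]

[0.32575, 0.53750]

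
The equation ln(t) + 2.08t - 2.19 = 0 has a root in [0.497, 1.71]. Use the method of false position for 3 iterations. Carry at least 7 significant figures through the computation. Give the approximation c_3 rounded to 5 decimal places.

1.03669

False-position update: c = (a·f(b) − b·f(a))/(f(b) − f(a)); replace the endpoint whose sign matches f(c).
f(0.497000) = -1.855405, f(1.710000) = 1.903293
step 1: c = 1.095773, f(c) = 0.180667 > 0 → new bracket [0.497000, 1.095773]
step 2: c = 1.042642, f(c) = 0.020453 > 0 → new bracket [0.497000, 1.042642]
step 3: c = 1.036693, f(c) = 0.002356 > 0 → new bracket [0.497000, 1.036693]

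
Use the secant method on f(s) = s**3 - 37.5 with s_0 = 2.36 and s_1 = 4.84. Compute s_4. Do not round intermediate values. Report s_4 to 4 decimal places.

f(s_0) = -24.355744, f(s_1) = 75.879904
s_2 = 4.840000 - (75.879904)·(4.840000 - 2.360000)/(75.879904 - (-24.355744)) = 2.962602; f(s_2) = -11.497199
s_3 = 2.962602 - (-11.497199)·(2.962602 - 4.840000)/(-11.497199 - (75.879904)) = 3.209633; f(s_3) = -4.435183
s_4 = 3.209633 - (-4.435183)·(3.209633 - 2.962602)/(-4.435183 - (-11.497199)) = 3.364776; f(s_4) = 0.595059

3.3648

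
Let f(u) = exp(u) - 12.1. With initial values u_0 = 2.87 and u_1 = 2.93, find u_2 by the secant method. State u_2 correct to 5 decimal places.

2.56538

f(u_0) = 5.537018, f(u_1) = 6.627630
u_2 = 2.930000 - (6.627630)·(2.930000 - 2.870000)/(6.627630 - (5.537018)) = 2.565381; f(u_2) = 0.905614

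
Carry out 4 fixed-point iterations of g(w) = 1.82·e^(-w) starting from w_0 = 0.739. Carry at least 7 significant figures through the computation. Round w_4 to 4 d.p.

w_1 = g(0.739000) = 0.869216
w_2 = g(0.869216) = 0.763090
w_3 = g(0.763090) = 0.848527
w_4 = g(0.848527) = 0.779042

0.7790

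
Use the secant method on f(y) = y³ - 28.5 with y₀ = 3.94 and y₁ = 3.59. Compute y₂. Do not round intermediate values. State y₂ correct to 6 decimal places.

3.172476

f(y_0) = 32.662984, f(y_1) = 17.768279
y_2 = 3.590000 - (17.768279)·(3.590000 - 3.940000)/(17.768279 - (32.662984)) = 3.172476; f(y_2) = 3.429713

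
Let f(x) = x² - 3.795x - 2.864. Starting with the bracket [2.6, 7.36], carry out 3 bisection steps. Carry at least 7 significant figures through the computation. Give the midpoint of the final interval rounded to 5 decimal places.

4.68250

f(2.600000) = -5.971000, f(7.360000) = 23.374400 (opposite signs)
step 1: m = 4.980000, f(m) = 3.037300 > 0 → root in [2.600000, 4.980000]
step 2: m = 3.790000, f(m) = -2.882950 < 0 → root in [3.790000, 4.980000]
step 3: m = 4.385000, f(m) = -0.276850 < 0 → root in [4.385000, 4.980000]
Midpoint of [4.385000, 4.980000] = 4.682500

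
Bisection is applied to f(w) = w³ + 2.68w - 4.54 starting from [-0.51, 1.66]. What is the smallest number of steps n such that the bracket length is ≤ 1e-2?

Initial width b − a = 1.66 − -0.51 = 2.170000.
After n steps the width is (b−a)/2^n; need (b−a)/2^n ≤ 1e-2.
So n ≥ log₂(2.170000/1e-2) = log₂(217.0000) ≈ 7.7616.
Hence n = 8.

8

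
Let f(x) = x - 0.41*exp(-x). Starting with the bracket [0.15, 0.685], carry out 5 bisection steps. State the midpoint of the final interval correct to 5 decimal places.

0.30883

f(0.150000) = -0.202890, f(0.685000) = 0.478323 (opposite signs)
step 1: m = 0.417500, f(m) = 0.147436 > 0 → root in [0.150000, 0.417500]
step 2: m = 0.283750, f(m) = -0.024961 < 0 → root in [0.283750, 0.417500]
step 3: m = 0.350625, f(m) = 0.061883 > 0 → root in [0.283750, 0.350625]
step 4: m = 0.317188, f(m) = 0.018628 > 0 → root in [0.283750, 0.317188]
step 5: m = 0.300469, f(m) = -0.003124 < 0 → root in [0.300469, 0.317188]
Midpoint of [0.300469, 0.317188] = 0.308828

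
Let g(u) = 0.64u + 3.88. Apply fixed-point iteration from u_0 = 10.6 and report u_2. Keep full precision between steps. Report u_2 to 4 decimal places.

u_1 = g(10.600000) = 10.664000
u_2 = g(10.664000) = 10.704960

10.7050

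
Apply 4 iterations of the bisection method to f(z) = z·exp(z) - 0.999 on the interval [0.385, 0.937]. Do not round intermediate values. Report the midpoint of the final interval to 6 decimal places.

f(0.385000) = -0.433198, f(0.937000) = 1.392517 (opposite signs)
step 1: m = 0.661000, f(m) = 0.281177 > 0 → root in [0.385000, 0.661000]
step 2: m = 0.523000, f(m) = -0.116656 < 0 → root in [0.523000, 0.661000]
step 3: m = 0.592000, f(m) = 0.071099 > 0 → root in [0.523000, 0.592000]
step 4: m = 0.557500, f(m) = -0.025437 < 0 → root in [0.557500, 0.592000]
Midpoint of [0.557500, 0.592000] = 0.574750

0.574750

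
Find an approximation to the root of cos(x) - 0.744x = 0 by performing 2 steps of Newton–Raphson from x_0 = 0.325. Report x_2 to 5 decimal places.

0.87105

f'(x) = -sin(x) - 0.744
x_0 = 0.325000: f = 0.705851, f' = -1.063309 → x_1 = 0.325000 - (0.705851)/(-1.063309) = 0.988825
x_1 = 0.988825: f = -0.186014, f' = -1.579381 → x_2 = 0.988825 - (-0.186014)/(-1.579381) = 0.871048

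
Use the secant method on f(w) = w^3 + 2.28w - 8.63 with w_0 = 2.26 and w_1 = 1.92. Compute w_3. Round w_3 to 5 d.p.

f(w_0) = 8.065976, f(w_1) = 2.825488
w_2 = 1.920000 - (2.825488)·(1.920000 - 2.260000)/(2.825488 - (8.065976)) = 1.736684; f(w_2) = 0.567601
w_3 = 1.736684 - (0.567601)·(1.736684 - 1.920000)/(0.567601 - (2.825488)) = 1.690601; f(w_3) = 0.056528

1.69060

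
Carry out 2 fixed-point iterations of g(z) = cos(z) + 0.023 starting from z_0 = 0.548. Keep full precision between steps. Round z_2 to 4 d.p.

0.6628

z_1 = g(0.548000) = 0.876568
z_2 = g(0.876568) = 0.662792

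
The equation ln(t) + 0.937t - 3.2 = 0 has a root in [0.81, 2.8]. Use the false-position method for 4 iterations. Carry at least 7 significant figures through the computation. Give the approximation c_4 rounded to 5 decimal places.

f(0.810000) = -2.651751, f(2.800000) = 0.453219
step 1: c = 2.509528, f(c) = 0.071523 > 0 → new bracket [0.810000, 2.509528]
step 2: c = 2.464893, f(c) = 0.011753 > 0 → new bracket [0.810000, 2.464893]
step 3: c = 2.457590, f(c) = 0.001944 > 0 → new bracket [0.810000, 2.457590]
step 4: c = 2.456384, f(c) = 0.000322 > 0 → new bracket [0.810000, 2.456384]

2.45638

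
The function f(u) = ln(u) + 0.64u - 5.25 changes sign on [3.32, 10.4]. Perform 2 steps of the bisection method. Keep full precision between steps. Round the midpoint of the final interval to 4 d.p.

5.9750

f(3.320000) = -1.925235, f(10.400000) = 3.747806 (opposite signs)
step 1: m = 6.860000, f(m) = 1.066107 > 0 → root in [3.320000, 6.860000]
step 2: m = 5.090000, f(m) = -0.365122 < 0 → root in [5.090000, 6.860000]
Midpoint of [5.090000, 6.860000] = 5.975000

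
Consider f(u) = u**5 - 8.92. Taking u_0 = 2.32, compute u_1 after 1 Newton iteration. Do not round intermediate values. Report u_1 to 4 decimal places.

Newton update: u ← u − f(u)/f'(u).
f'(u) = 5u**4
u_0 = 2.320000: f = 58.290933, f' = 144.851149 → u_1 = 2.320000 - (58.290933)/(144.851149) = 1.917580

1.9176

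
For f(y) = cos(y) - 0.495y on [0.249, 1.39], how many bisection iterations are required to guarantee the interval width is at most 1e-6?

21

Initial width b − a = 1.39 − 0.249 = 1.141000.
After n steps the width is (b−a)/2^n; need (b−a)/2^n ≤ 1e-6.
So n ≥ log₂(1.141000/1e-6) = log₂(1141000.0000) ≈ 20.1219.
Hence n = 21.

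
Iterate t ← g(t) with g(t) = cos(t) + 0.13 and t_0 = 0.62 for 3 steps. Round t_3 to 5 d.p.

t_1 = g(0.620000) = 0.943878
t_2 = g(0.943878) = 0.716652
t_3 = g(0.716652) = 0.884009

0.88401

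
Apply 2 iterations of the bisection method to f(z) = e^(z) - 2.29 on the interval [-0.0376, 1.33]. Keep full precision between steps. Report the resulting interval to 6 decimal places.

f(-0.037600) = -1.326902, f(1.330000) = 1.491043 (opposite signs)
step 1: m = 0.646200, f(m) = -0.381724 < 0 → root in [0.646200, 1.330000]
step 2: m = 0.988100, f(m) = 0.396126 > 0 → root in [0.646200, 0.988100]

[0.646200, 0.988100]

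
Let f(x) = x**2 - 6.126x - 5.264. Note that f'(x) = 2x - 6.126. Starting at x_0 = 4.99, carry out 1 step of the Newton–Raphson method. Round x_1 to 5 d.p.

7.82670

x_0 = 4.990000: f = -10.932640, f' = 3.854000 → x_1 = 4.990000 - (-10.932640)/(3.854000) = 7.826700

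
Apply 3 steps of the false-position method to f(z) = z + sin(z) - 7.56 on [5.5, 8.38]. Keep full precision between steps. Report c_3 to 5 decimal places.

6.94779

f(5.500000) = -2.765540, f(8.380000) = 1.684813
step 1: c = 7.289691, f(c) = 0.574659 > 0 → new bracket [5.500000, 7.289691]
step 2: c = 6.981786, f(c) = 0.064934 > 0 → new bracket [5.500000, 6.981786]
step 3: c = 6.947793, f(c) = 0.004543 > 0 → new bracket [5.500000, 6.947793]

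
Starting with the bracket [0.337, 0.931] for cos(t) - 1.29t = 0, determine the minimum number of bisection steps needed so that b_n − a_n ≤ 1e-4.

13

Initial width b − a = 0.931 − 0.337 = 0.594000.
After n steps the width is (b−a)/2^n; need (b−a)/2^n ≤ 1e-4.
So n ≥ log₂(0.594000/1e-4) = log₂(5940.0000) ≈ 12.5362.
Hence n = 13.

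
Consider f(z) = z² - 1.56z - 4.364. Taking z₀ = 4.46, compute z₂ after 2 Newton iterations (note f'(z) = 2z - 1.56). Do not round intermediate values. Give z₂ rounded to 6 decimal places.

z_0 = 4.460000: f = 8.570000, f' = 7.360000 → z_1 = 4.460000 - (8.570000)/(7.360000) = 3.295598
z_1 = 3.295598: f = 1.355832, f' = 5.031196 → z_2 = 3.295598 - (1.355832)/(5.031196) = 3.026113

3.026113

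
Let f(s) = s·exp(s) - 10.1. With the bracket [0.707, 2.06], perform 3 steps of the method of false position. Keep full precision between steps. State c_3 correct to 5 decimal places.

f(0.707000) = -8.666276, f(2.060000) = 6.062698
step 1: c = 1.503082, f(c) = -3.342860 < 0 → new bracket [1.503082, 2.060000]
step 2: c = 1.701018, f(c) = -0.779232 < 0 → new bracket [1.701018, 2.060000]
step 3: c = 1.741903, f(c) = -0.156880 < 0 → new bracket [1.741903, 2.060000]

1.74190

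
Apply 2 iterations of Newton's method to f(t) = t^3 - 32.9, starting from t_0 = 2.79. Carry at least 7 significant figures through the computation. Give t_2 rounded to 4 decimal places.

3.2056

f'(t) = 3t^2
t_0 = 2.790000: f = -11.182361, f' = 23.352300 → t_1 = 2.790000 - (-11.182361)/(23.352300) = 3.268855
t_1 = 3.268855: f = 2.029059, f' = 32.056235 → t_2 = 3.268855 - (2.029059)/(32.056235) = 3.205558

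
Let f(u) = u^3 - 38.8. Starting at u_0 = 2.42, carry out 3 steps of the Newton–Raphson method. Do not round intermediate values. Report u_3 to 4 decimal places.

3.3861

f'(u) = 3u^2
u_0 = 2.420000: f = -24.627512, f' = 17.569200 → u_1 = 2.420000 - (-24.627512)/(17.569200) = 3.821744
u_1 = 3.821744: f = 17.019329, f' = 43.817170 → u_2 = 3.821744 - (17.019329)/(43.817170) = 3.433327
u_2 = 3.433327: f = 1.671133, f' = 35.363195 → u_3 = 3.433327 - (1.671133)/(35.363195) = 3.386070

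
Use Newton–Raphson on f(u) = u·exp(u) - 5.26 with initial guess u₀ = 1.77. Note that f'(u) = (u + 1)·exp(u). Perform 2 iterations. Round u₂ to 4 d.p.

Newton update: u ← u − f(u)/f'(u).
u_0 = 1.770000: f = 5.131410, f' = 16.262264 → u_1 = 1.770000 - (5.131410)/(16.262264) = 1.454459
u_1 = 1.454459: f = 0.968235, f' = 10.510402 → u_2 = 1.454459 - (0.968235)/(10.510402) = 1.362337

1.3623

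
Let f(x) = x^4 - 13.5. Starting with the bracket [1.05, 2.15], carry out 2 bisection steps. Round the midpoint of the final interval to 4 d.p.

f(1.050000) = -12.284494, f(2.150000) = 7.867506 (opposite signs)
step 1: m = 1.600000, f(m) = -6.946400 < 0 → root in [1.600000, 2.150000]
step 2: m = 1.875000, f(m) = -1.140381 < 0 → root in [1.875000, 2.150000]
Midpoint of [1.875000, 2.150000] = 2.012500

2.0125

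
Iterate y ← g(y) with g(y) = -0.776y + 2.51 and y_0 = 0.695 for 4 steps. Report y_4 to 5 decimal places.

1.15283

y_1 = g(0.695000) = 1.970680
y_2 = g(1.970680) = 0.980752
y_3 = g(0.980752) = 1.748936
y_4 = g(1.748936) = 1.152826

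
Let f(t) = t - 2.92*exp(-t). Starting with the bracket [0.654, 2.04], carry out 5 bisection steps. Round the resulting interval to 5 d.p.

[1.00050, 1.04381]

f(0.654000) = -0.864288, f(2.040000) = 1.660316 (opposite signs)
step 1: m = 1.347000, f(m) = 0.587744 > 0 → root in [0.654000, 1.347000]
step 2: m = 1.000500, f(m) = -0.073171 < 0 → root in [1.000500, 1.347000]
step 3: m = 1.173750, f(m) = 0.270871 > 0 → root in [1.000500, 1.173750]
step 4: m = 1.087125, f(m) = 0.102546 > 0 → root in [1.000500, 1.087125]
step 5: m = 1.043813, f(m) = 0.015652 > 0 → root in [1.000500, 1.043813]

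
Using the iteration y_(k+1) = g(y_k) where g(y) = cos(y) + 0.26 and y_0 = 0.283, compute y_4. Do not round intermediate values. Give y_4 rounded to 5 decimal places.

y_1 = g(0.283000) = 1.220222
y_2 = g(1.220222) = 0.603437
y_3 = g(0.603437) = 1.083390
y_4 = g(1.083390) = 0.728336

0.72834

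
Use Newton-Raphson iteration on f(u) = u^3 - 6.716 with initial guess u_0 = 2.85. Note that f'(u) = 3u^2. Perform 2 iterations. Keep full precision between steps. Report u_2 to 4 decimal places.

Newton update: u ← u − f(u)/f'(u).
u_0 = 2.850000: f = 16.433125, f' = 24.367500 → u_1 = 2.850000 - (16.433125)/(24.367500) = 2.175613
u_1 = 2.175613: f = 3.581812, f' = 14.199876 → u_2 = 2.175613 - (3.581812)/(14.199876) = 1.923371

1.9234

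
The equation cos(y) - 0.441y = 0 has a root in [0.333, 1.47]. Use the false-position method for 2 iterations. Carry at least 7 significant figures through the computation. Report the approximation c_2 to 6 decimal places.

1.072564

False-position update: c = (a·f(b) − b·f(a))/(f(b) − f(a)); replace the endpoint whose sign matches f(c).
f(0.333000) = 0.798213, f(1.470000) = -0.547644
step 1: c = 1.007342, f(c) = 0.089872 > 0 → new bracket [1.007342, 1.470000]
step 2: c = 1.072564, f(c) = 0.004873 > 0 → new bracket [1.072564, 1.470000]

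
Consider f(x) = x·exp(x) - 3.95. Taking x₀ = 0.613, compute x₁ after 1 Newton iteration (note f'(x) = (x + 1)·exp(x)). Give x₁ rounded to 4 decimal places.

1.5596

x_0 = 0.613000: f = -2.818426, f' = 2.977535 → x_1 = 0.613000 - (-2.818426)/(2.977535) = 1.559563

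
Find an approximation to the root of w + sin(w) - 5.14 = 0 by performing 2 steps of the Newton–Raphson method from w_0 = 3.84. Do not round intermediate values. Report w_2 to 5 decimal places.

8.69149

f'(w) = 1 + cos(w)
w_0 = 3.840000: f = -1.942999, f' = 0.234133 → w_1 = 3.840000 - (-1.942999)/(0.234133) = 12.138705
w_1 = 12.138705: f = 6.583957, f' = 1.909936 → w_2 = 12.138705 - (6.583957)/(1.909936) = 8.691492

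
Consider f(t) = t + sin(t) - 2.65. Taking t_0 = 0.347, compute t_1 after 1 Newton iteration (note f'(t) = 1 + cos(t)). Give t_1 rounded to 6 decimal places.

Newton update: t ← t − f(t)/f'(t).
t_0 = 0.347000: f = -1.962922, f' = 1.940397 → t_1 = 0.347000 - (-1.962922)/(1.940397) = 1.358608

1.358608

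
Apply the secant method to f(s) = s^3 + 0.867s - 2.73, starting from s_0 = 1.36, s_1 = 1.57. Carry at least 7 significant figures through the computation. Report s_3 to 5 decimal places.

f(s_0) = 0.964576, f(s_1) = 2.501083
s_2 = 1.570000 - (2.501083)·(1.570000 - 1.360000)/(2.501083 - (0.964576)) = 1.228168; f(s_2) = 0.187386
s_3 = 1.228168 - (0.187386)·(1.228168 - 1.570000)/(0.187386 - (2.501083)) = 1.200483; f(s_3) = 0.040906

1.20048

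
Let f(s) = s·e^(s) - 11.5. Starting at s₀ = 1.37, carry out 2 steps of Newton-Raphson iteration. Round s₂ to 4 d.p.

Newton update: s ← s − f(s)/f'(s).
f'(s) = (s + 1)·e^(s)
s_0 = 1.370000: f = -6.108570, f' = 9.326781 → s_1 = 1.370000 - (-6.108570)/(9.326781) = 2.024949
s_1 = 2.024949: f = 3.840465, f' = 22.916192 → s_2 = 2.024949 - (3.840465)/(22.916192) = 1.857362

1.8574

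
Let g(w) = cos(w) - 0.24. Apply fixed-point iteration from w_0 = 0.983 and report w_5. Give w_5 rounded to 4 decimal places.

w_1 = g(0.983000) = 0.314529
w_2 = g(0.314529) = 0.710942
w_3 = g(0.710942) = 0.517747
w_4 = g(0.517747) = 0.628936
w_5 = g(0.628936) = 0.568654

0.5687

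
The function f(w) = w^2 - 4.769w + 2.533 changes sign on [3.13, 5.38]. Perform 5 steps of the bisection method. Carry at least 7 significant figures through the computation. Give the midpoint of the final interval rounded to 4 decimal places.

f(3.130000) = -2.597070, f(5.380000) = 5.820180 (opposite signs)
step 1: m = 4.255000, f(m) = 0.345930 > 0 → root in [3.130000, 4.255000]
step 2: m = 3.692500, f(m) = -1.441976 < 0 → root in [3.692500, 4.255000]
step 3: m = 3.973750, f(m) = -0.627125 < 0 → root in [3.973750, 4.255000]
step 4: m = 4.114375, f(m) = -0.160373 < 0 → root in [4.114375, 4.255000]
step 5: m = 4.184687, f(m) = 0.087835 > 0 → root in [4.114375, 4.184687]
Midpoint of [4.114375, 4.184687] = 4.149531

4.1495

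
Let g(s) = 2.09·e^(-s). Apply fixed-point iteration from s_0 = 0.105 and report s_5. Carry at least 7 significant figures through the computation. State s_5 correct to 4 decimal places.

1.3233

s_1 = g(0.105000) = 1.881678
s_2 = g(1.881678) = 0.318379
s_3 = g(0.318379) = 1.520114
s_4 = g(1.520114) = 0.457056
s_5 = g(0.457056) = 1.323273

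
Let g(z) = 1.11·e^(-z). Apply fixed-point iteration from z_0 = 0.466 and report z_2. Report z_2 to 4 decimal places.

0.5531

z_1 = g(0.466000) = 0.696533
z_2 = g(0.696533) = 0.553124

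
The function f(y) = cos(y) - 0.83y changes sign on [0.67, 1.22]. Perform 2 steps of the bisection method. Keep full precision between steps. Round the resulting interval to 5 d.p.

[0.80750, 0.94500]

f(0.670000) = 0.227722, f(1.220000) = -0.668954 (opposite signs)
step 1: m = 0.945000, f(m) = -0.198607 < 0 → root in [0.670000, 0.945000]
step 2: m = 0.807500, f(m) = 0.021082 > 0 → root in [0.807500, 0.945000]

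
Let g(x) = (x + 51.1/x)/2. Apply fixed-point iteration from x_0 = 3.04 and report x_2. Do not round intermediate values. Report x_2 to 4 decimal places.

7.5367

x_1 = g(3.040000) = 9.924605
x_2 = g(9.924605) = 7.536712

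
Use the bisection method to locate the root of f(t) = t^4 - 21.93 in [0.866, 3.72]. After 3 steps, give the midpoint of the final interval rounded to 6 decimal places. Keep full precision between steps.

f(0.866000) = -21.367566, f(3.720000) = 169.571315 (opposite signs)
step 1: m = 2.293000, f(m) = 5.714976 > 0 → root in [0.866000, 2.293000]
step 2: m = 1.579500, f(m) = -15.705872 < 0 → root in [1.579500, 2.293000]
step 3: m = 1.936250, f(m) = -7.874519 < 0 → root in [1.936250, 2.293000]
Midpoint of [1.936250, 2.293000] = 2.114625

2.114625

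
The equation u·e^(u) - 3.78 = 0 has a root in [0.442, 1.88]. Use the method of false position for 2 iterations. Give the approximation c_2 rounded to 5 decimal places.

1.01643

False-position update: c = (a·f(b) − b·f(a))/(f(b) − f(a)); replace the endpoint whose sign matches f(c).
f(0.442000) = -3.092329, f(1.880000) = 8.540589
step 1: c = 0.824257, f(c) = -1.900539 < 0 → new bracket [0.824257, 1.880000]
step 2: c = 1.016428, f(c) = -0.971297 < 0 → new bracket [1.016428, 1.880000]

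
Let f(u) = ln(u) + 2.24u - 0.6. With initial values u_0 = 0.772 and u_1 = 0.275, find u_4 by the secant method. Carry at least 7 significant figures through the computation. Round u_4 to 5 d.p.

0.54156

f(u_0) = 0.870509, f(u_1) = -1.274984
u_2 = 0.275000 - (-1.274984)·(0.275000 - 0.772000)/(-1.274984 - (0.870509)) = 0.570348; f(u_2) = 0.116071
u_3 = 0.570348 - (0.116071)·(0.570348 - 0.275000)/(0.116071 - (-1.274984)) = 0.545704; f(u_3) = 0.016698
u_4 = 0.545704 - (0.016698)·(0.545704 - 0.570348)/(0.016698 - (0.116071)) = 0.541563; f(u_4) = -0.000195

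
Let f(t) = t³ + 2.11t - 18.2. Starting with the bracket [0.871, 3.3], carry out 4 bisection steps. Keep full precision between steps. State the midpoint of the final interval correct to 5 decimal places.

f(0.871000) = -15.701414, f(3.300000) = 24.700000 (opposite signs)
step 1: m = 2.085500, f(m) = -4.729108 < 0 → root in [2.085500, 3.300000]
step 2: m = 2.692750, f(m) = 7.006570 > 0 → root in [2.085500, 2.692750]
step 3: m = 2.389125, f(m) = 0.477984 > 0 → root in [2.085500, 2.389125]
step 4: m = 2.237312, f(m) = -2.280253 < 0 → root in [2.237312, 2.389125]
Midpoint of [2.237312, 2.389125] = 2.313219

2.31322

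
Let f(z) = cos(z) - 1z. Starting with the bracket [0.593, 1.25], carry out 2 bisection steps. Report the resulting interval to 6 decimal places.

[0.593000, 0.757250]

f(0.593000) = 0.236268, f(1.250000) = -0.934678 (opposite signs)
step 1: m = 0.921500, f(m) = -0.316874 < 0 → root in [0.593000, 0.921500]
step 2: m = 0.757250, f(m) = -0.030522 < 0 → root in [0.593000, 0.757250]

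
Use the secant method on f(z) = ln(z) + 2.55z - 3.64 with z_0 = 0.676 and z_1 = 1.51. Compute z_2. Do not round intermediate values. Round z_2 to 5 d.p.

f(z_0) = -2.307762, f(z_1) = 0.622610
z_2 = 1.510000 - (0.622610)·(1.510000 - 0.676000)/(0.622610 - (-2.307762)) = 1.332802; f(z_2) = 0.045928

1.33280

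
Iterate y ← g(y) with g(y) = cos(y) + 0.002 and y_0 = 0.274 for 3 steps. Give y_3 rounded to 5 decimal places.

0.84300

y_1 = g(0.274000) = 0.964696
y_2 = g(0.964696) = 0.571667
y_3 = g(0.571667) = 0.843000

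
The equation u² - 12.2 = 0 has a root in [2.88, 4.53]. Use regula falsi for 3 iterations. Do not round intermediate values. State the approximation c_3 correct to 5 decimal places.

f(2.880000) = -3.905600, f(4.530000) = 8.320900
step 1: c = 3.407072, f(c) = -0.591864 < 0 → new bracket [3.407072, 4.530000]
step 2: c = 3.481641, f(c) = -0.078176 < 0 → new bracket [3.481641, 4.530000]
step 3: c = 3.491399, f(c) = -0.010134 < 0 → new bracket [3.491399, 4.530000]

3.49140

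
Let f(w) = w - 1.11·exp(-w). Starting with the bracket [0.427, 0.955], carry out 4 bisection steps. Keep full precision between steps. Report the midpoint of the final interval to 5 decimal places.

f(0.427000) = -0.297235, f(0.955000) = 0.527859 (opposite signs)
step 1: m = 0.691000, f(m) = 0.134807 > 0 → root in [0.427000, 0.691000]
step 2: m = 0.559000, f(m) = -0.075676 < 0 → root in [0.559000, 0.691000]
step 3: m = 0.625000, f(m) = 0.030860 > 0 → root in [0.559000, 0.625000]
step 4: m = 0.592000, f(m) = -0.022074 < 0 → root in [0.592000, 0.625000]
Midpoint of [0.592000, 0.625000] = 0.608500

0.60850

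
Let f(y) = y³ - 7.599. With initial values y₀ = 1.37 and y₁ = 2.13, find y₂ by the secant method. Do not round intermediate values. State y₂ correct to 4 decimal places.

f(y_0) = -5.027647, f(y_1) = 2.064597
y_2 = 2.130000 - (2.064597)·(2.130000 - 1.370000)/(2.064597 - (-5.027647)) = 1.908759; f(y_2) = -0.644700

1.9088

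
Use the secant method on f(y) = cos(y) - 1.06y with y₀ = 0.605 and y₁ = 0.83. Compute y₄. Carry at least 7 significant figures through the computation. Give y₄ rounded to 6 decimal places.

0.713363

Secant update: y_(k+1) = y_k − f(y_k)·(y_k − y_(k-1))/(f(y_k) − f(y_(k-1))).
f(y_0) = 0.181202, f(y_1) = -0.204924
y_2 = 0.830000 - (-0.204924)·(0.830000 - 0.605000)/(-0.204924 - (0.181202)) = 0.710588; f(y_2) = 0.004754
y_3 = 0.710588 - (0.004754)·(0.710588 - 0.830000)/(0.004754 - (-0.204924)) = 0.713296; f(y_3) = 0.000115
y_4 = 0.713296 - (0.000115)·(0.713296 - 0.710588)/(0.000115 - (0.004754)) = 0.713363; f(y_4) = -0.000000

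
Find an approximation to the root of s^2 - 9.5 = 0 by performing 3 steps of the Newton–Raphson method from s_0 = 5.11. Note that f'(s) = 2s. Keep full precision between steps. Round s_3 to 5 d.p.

3.08229

Newton update: s ← s − f(s)/f'(s).
s_0 = 5.110000: f = 16.612100, f' = 10.220000 → s_1 = 5.110000 - (16.612100)/(10.220000) = 3.484550
s_1 = 3.484550: f = 2.642088, f' = 6.969100 → s_2 = 3.484550 - (2.642088)/(6.969100) = 3.105435
s_2 = 3.105435: f = 0.143728, f' = 6.210870 → s_3 = 3.105435 - (0.143728)/(6.210870) = 3.082294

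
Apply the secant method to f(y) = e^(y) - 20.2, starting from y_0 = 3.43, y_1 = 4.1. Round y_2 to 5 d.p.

3.18721

Secant update: y_(k+1) = y_k − f(y_k)·(y_k − y_(k-1))/(f(y_k) − f(y_(k-1))).
f(y_0) = 10.676643, f(y_1) = 40.140288
y_2 = 4.100000 - (40.140288)·(4.100000 - 3.430000)/(40.140288 - (10.676643)) = 3.187214; f(y_2) = 4.020862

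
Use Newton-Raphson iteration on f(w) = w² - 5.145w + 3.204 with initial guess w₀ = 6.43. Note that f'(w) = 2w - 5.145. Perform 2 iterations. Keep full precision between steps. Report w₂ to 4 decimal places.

4.4779

w_0 = 6.430000: f = 11.466550, f' = 7.715000 → w_1 = 6.430000 - (11.466550)/(7.715000) = 4.943733
w_1 = 4.943733: f = 2.208990, f' = 4.742466 → w_2 = 4.943733 - (2.208990)/(4.742466) = 4.477944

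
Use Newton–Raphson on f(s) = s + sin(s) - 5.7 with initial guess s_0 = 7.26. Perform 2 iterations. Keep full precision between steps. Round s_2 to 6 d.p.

5.997779

f'(s) = 1 + cos(s)
s_0 = 7.260000: f = 2.388719, f' = 1.559665 → s_1 = 7.260000 - (2.388719)/(1.559665) = 5.728441
s_1 = 5.728441: f = -0.498285, f' = 1.850035 → s_2 = 5.728441 - (-0.498285)/(1.850035) = 5.997779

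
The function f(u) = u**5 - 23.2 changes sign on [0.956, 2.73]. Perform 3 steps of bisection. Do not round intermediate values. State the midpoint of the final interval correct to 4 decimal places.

f(0.956000) = -22.401473, f(2.730000) = 128.439811 (opposite signs)
step 1: m = 1.843000, f(m) = -1.936895 < 0 → root in [1.843000, 2.730000]
step 2: m = 2.286500, f(m) = 39.296548 > 0 → root in [1.843000, 2.286500]
step 3: m = 2.064750, f(m) = 14.326441 > 0 → root in [1.843000, 2.064750]
Midpoint of [1.843000, 2.064750] = 1.953875

1.9539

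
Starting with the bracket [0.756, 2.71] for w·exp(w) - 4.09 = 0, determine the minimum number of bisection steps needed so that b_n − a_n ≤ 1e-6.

21

Initial width b − a = 2.71 − 0.756 = 1.954000.
After n steps the width is (b−a)/2^n; need (b−a)/2^n ≤ 1e-6.
So n ≥ log₂(1.954000/1e-6) = log₂(1954000.0000) ≈ 20.8980.
Hence n = 21.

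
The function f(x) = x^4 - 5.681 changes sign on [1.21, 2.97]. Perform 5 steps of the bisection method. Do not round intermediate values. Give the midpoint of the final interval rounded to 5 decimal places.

1.56750

f(1.210000) = -3.537411, f(2.970000) = 72.127277 (opposite signs)
step 1: m = 2.090000, f(m) = 13.399298 > 0 → root in [1.210000, 2.090000]
step 2: m = 1.650000, f(m) = 1.731006 > 0 → root in [1.210000, 1.650000]
step 3: m = 1.430000, f(m) = -1.499384 < 0 → root in [1.430000, 1.650000]
step 4: m = 1.540000, f(m) = -0.056513 < 0 → root in [1.540000, 1.650000]
step 5: m = 1.595000, f(m) = 0.791063 > 0 → root in [1.540000, 1.595000]
Midpoint of [1.540000, 1.595000] = 1.567500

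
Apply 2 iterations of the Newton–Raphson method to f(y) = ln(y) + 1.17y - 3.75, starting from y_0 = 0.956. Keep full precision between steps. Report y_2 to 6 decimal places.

Newton update: y ← y − f(y)/f'(y).
f'(y) = 1/y + 1.17
y_0 = 0.956000: f = -2.676477, f' = 2.216025 → y_1 = 0.956000 - (-2.676477)/(2.216025) = 2.163783
y_1 = 2.163783: f = -0.446516, f' = 1.632154 → y_2 = 2.163783 - (-0.446516)/(1.632154) = 2.437358

2.437358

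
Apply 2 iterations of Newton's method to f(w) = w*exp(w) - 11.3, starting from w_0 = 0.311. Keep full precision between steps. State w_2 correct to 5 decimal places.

Newton update: w ← w − f(w)/f'(w).
f'(w) = (w+1)*exp(w)
w_0 = 0.311000: f = -10.875551, f' = 1.789239 → w_1 = 0.311000 - (-10.875551)/(1.789239) = 6.389312
w_1 = 6.389312: f = 3793.194414, f' = 4399.941079 → w_2 = 6.389312 - (3793.194414)/(4399.941079) = 5.527211

5.52721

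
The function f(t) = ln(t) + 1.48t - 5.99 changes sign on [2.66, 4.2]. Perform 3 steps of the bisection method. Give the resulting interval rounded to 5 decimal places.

f(2.660000) = -1.074874, f(4.200000) = 1.661085 (opposite signs)
step 1: m = 3.430000, f(m) = 0.318960 > 0 → root in [2.660000, 3.430000]
step 2: m = 3.045000, f(m) = -0.369899 < 0 → root in [3.045000, 3.430000]
step 3: m = 3.237500, f(m) = -0.023699 < 0 → root in [3.237500, 3.430000]

[3.23750, 3.43000]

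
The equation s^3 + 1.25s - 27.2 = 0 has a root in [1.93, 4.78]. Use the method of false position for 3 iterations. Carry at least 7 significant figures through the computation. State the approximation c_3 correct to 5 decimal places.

f(1.930000) = -17.598443, f(4.780000) = 87.990352
step 1: c = 2.405008, f(c) = -10.283014 < 0 → new bracket [2.405008, 4.780000]
step 2: c = 2.653520, f(c) = -5.199219 < 0 → new bracket [2.653520, 4.780000]
step 3: c = 2.772160, f(c) = -2.431102 < 0 → new bracket [2.772160, 4.780000]

2.77216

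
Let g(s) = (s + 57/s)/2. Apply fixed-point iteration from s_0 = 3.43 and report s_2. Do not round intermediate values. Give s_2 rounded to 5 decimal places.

7.85518

s_1 = g(3.430000) = 10.024038
s_2 = g(10.024038) = 7.855185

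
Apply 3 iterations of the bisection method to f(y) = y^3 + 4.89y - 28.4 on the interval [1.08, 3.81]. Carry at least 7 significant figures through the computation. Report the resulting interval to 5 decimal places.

[2.44500, 2.78625]

f(1.080000) = -21.859088, f(3.810000) = 45.537241 (opposite signs)
step 1: m = 2.445000, f(m) = -1.827679 < 0 → root in [2.445000, 3.810000]
step 2: m = 3.127500, f(m) = 17.484354 > 0 → root in [2.445000, 3.127500]
step 3: m = 2.786250, f(m) = 6.854948 > 0 → root in [2.445000, 2.786250]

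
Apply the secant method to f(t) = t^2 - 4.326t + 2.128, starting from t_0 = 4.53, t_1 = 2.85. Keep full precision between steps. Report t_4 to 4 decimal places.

3.7524

f(t_0) = 3.052120, f(t_1) = -2.078600
t_2 = 2.850000 - (-2.078600)·(2.850000 - 4.530000)/(-2.078600 - (3.052120)) = 3.530616; f(t_2) = -0.680197
t_3 = 3.530616 - (-0.680197)·(3.530616 - 2.850000)/(-0.680197 - (-2.078600)) = 3.861673; f(t_3) = 0.334922
t_4 = 3.861673 - (0.334922)·(3.861673 - 3.530616)/(0.334922 - (-0.680197)) = 3.752446; f(t_4) = -0.024230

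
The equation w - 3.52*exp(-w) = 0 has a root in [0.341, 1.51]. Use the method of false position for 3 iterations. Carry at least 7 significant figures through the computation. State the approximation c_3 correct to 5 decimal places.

1.13715

False-position update: c = (a·f(b) − b·f(a))/(f(b) − f(a)); replace the endpoint whose sign matches f(c).
f(0.341000) = -2.161927, f(1.510000) = 0.732397
step 1: c = 1.214189, f(c) = 0.168923 > 0 → new bracket [0.341000, 1.214189]
step 2: c = 1.150907, f(c) = 0.037356 > 0 → new bracket [0.341000, 1.150907]
step 3: c = 1.137150, f(c) = 0.008175 > 0 → new bracket [0.341000, 1.137150]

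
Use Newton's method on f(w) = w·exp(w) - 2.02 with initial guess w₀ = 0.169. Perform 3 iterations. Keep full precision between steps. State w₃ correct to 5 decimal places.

0.88803

Newton update: w ← w − f(w)/f'(w).
f'(w) = (w + 1)·exp(w)
w_0 = 0.169000: f = -1.819884, f' = 1.384236 → w_1 = 0.169000 - (-1.819884)/(1.384236) = 1.483720
w_1 = 1.483720: f = 4.522196, f' = 10.951515 → w_2 = 1.483720 - (4.522196)/(10.951515) = 1.070791
w_2 = 1.070791: f = 1.104235, f' = 6.041923 → w_3 = 1.070791 - (1.104235)/(6.041923) = 0.888029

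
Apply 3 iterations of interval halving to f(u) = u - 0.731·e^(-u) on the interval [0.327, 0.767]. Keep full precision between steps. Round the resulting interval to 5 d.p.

[0.43700, 0.49200]

f(0.327000) = -0.200112, f(0.767000) = 0.427521 (opposite signs)
step 1: m = 0.547000, f(m) = 0.123983 > 0 → root in [0.327000, 0.547000]
step 2: m = 0.437000, f(m) = -0.035205 < 0 → root in [0.437000, 0.547000]
step 3: m = 0.492000, f(m) = 0.045065 > 0 → root in [0.437000, 0.492000]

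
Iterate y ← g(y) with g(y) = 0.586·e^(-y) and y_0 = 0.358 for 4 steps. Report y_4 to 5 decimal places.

0.39393

y_1 = g(0.358000) = 0.409657
y_2 = g(0.409657) = 0.389033
y_3 = g(0.389033) = 0.397139
y_4 = g(0.397139) = 0.393933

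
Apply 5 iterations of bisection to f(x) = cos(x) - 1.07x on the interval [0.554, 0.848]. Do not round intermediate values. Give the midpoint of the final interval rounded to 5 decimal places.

f(0.554000) = 0.257647, f(0.848000) = -0.245876 (opposite signs)
step 1: m = 0.701000, f(m) = 0.014128 > 0 → root in [0.701000, 0.848000]
step 2: m = 0.774500, f(m) = -0.113944 < 0 → root in [0.701000, 0.774500]
step 3: m = 0.737750, f(m) = -0.049409 < 0 → root in [0.701000, 0.737750]
step 4: m = 0.719375, f(m) = -0.017514 < 0 → root in [0.701000, 0.719375]
step 5: m = 0.710188, f(m) = -0.001661 < 0 → root in [0.701000, 0.710188]
Midpoint of [0.701000, 0.710188] = 0.705594

0.70559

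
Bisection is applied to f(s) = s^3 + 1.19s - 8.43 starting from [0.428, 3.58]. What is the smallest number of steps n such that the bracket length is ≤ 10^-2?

Initial width b − a = 3.58 − 0.428 = 3.152000.
After n steps the width is (b−a)/2^n; need (b−a)/2^n ≤ 10^-2.
So n ≥ log₂(3.152000/10^-2) = log₂(315.2000) ≈ 8.3001.
Hence n = 9.

9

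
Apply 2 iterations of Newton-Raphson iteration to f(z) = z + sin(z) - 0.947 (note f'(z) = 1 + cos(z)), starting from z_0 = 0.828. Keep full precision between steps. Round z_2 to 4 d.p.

Newton update: z ← z − f(z)/f'(z).
z_0 = 0.828000: f = 0.617580, f' = 1.676350 → z_1 = 0.828000 - (0.617580)/(1.676350) = 0.459592
z_1 = 0.459592: f = -0.043825, f' = 1.896233 → z_2 = 0.459592 - (-0.043825)/(1.896233) = 0.482704

0.4827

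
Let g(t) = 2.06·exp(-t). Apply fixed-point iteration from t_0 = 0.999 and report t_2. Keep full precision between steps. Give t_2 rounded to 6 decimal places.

t_1 = g(0.999000) = 0.758590
t_2 = g(0.758590) = 0.964752

0.964752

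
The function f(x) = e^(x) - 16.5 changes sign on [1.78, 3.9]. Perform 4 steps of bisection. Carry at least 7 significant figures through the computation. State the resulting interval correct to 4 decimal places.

[2.7075, 2.8400]

f(1.780000) = -10.570144, f(3.900000) = 32.902449 (opposite signs)
step 1: m = 2.840000, f(m) = 0.615766 > 0 → root in [1.780000, 2.840000]
step 2: m = 2.310000, f(m) = -6.425575 < 0 → root in [2.310000, 2.840000]
step 3: m = 2.575000, f(m) = -3.368683 < 0 → root in [2.575000, 2.840000]
step 4: m = 2.707500, f(m) = -1.508251 < 0 → root in [2.707500, 2.840000]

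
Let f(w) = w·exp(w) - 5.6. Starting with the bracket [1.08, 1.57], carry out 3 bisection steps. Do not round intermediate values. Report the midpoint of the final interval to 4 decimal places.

1.4169

f(1.080000) = -2.419746, f(1.570000) = 1.946438 (opposite signs)
step 1: m = 1.325000, f(m) = -0.615104 < 0 → root in [1.325000, 1.570000]
step 2: m = 1.447500, f(m) = 0.555450 > 0 → root in [1.325000, 1.447500]
step 3: m = 1.386250, f(m) = -0.055246 < 0 → root in [1.386250, 1.447500]
Midpoint of [1.386250, 1.447500] = 1.416875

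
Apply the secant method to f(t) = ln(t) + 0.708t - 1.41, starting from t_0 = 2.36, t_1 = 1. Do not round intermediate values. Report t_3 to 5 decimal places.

1.46427

f(t_0) = 1.119542, f(t_1) = -0.702000
t_2 = 1.000000 - (-0.702000)·(1.000000 - 2.360000)/(-0.702000 - (1.119542)) = 1.524127; f(t_2) = 0.090504
t_3 = 1.524127 - (0.090504)·(1.524127 - 1.000000)/(0.090504 - (-0.702000)) = 1.464272; f(t_3) = 0.008063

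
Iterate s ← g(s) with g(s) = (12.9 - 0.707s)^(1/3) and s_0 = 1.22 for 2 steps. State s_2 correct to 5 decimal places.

s_1 = g(1.220000) = 2.291808
s_2 = g(2.291808) = 2.242672

2.24267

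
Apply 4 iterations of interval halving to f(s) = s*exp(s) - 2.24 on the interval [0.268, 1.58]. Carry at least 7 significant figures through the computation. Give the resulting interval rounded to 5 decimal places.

[0.84200, 0.92400]

f(0.268000) = -1.889631, f(1.580000) = 5.430830 (opposite signs)
step 1: m = 0.924000, f(m) = 0.087877 > 0 → root in [0.268000, 0.924000]
step 2: m = 0.596000, f(m) = -1.158352 < 0 → root in [0.596000, 0.924000]
step 3: m = 0.760000, f(m) = -0.614910 < 0 → root in [0.760000, 0.924000]
step 4: m = 0.842000, f(m) = -0.285714 < 0 → root in [0.842000, 0.924000]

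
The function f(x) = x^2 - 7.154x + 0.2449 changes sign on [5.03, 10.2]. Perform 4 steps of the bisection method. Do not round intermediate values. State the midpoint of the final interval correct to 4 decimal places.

f(5.030000) = -10.438820, f(10.200000) = 31.314100 (opposite signs)
step 1: m = 7.615000, f(m) = 3.755415 > 0 → root in [5.030000, 7.615000]
step 2: m = 6.322500, f(m) = -5.012259 < 0 → root in [6.322500, 7.615000]
step 3: m = 6.968750, f(m) = -1.046061 < 0 → root in [6.968750, 7.615000]
step 4: m = 7.291875, f(m) = 1.250267 > 0 → root in [6.968750, 7.291875]
Midpoint of [6.968750, 7.291875] = 7.130313

7.1303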